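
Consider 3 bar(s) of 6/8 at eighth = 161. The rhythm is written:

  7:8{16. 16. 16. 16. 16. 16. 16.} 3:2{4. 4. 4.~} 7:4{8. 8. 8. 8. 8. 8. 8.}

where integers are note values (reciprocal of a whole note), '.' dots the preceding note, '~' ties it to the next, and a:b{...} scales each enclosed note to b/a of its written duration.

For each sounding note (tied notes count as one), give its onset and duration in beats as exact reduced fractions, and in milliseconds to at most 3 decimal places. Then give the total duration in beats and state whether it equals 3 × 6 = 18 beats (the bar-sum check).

1) 0.0ms=0b +319.432ms=6/7b
2) 319.432ms=6/7b +319.432ms=6/7b
3) 638.864ms=12/7b +319.432ms=6/7b
4) 958.296ms=18/7b +319.432ms=6/7b
5) 1277.728ms=24/7b +319.432ms=6/7b
6) 1597.161ms=30/7b +319.432ms=6/7b
7) 1916.593ms=36/7b +319.432ms=6/7b
8) 2236.025ms=6b +745.342ms=2b
9) 2981.366ms=8b +745.342ms=2b
10) 3726.708ms=10b +1064.774ms=20/7b
11) 4791.482ms=90/7b +319.432ms=6/7b
12) 5110.914ms=96/7b +319.432ms=6/7b
13) 5430.346ms=102/7b +319.432ms=6/7b
14) 5749.778ms=108/7b +319.432ms=6/7b
15) 6069.21ms=114/7b +319.432ms=6/7b
16) 6388.642ms=120/7b +319.432ms=6/7b
Σ=18b of 18 (161bpm 6/8) — PASS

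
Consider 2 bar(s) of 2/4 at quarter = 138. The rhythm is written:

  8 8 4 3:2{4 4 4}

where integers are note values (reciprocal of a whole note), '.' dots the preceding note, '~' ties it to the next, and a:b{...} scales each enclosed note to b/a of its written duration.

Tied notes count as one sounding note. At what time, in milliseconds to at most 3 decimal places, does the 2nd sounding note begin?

note 2 onset = 1/2b = 217.391ms

1. 0.0ms @ 0 + 217.391ms (1/2)
2. 217.391ms @ 1/2 + 217.391ms (1/2)
3. 434.783ms @ 1 + 434.783ms (1)
4. 869.565ms @ 2 + 289.855ms (2/3)
5. 1159.42ms @ 8/3 + 289.855ms (2/3)
6. 1449.275ms @ 10/3 + 289.855ms (2/3)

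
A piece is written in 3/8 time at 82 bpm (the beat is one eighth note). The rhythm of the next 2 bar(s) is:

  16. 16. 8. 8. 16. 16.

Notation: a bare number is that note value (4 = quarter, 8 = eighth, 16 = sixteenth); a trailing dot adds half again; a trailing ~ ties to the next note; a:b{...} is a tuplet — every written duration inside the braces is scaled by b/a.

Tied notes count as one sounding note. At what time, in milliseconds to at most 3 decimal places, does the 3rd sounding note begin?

1. 0.0ms @ 0 + 548.78ms (3/4)
2. 548.78ms @ 3/4 + 548.78ms (3/4)
3. 1097.561ms @ 3/2 + 1097.561ms (3/2)
4. 2195.122ms @ 3 + 1097.561ms (3/2)
5. 3292.683ms @ 9/2 + 548.78ms (3/4)
6. 3841.463ms @ 21/4 + 548.78ms (3/4)

note 3 onset = 3/2b = 1097.561ms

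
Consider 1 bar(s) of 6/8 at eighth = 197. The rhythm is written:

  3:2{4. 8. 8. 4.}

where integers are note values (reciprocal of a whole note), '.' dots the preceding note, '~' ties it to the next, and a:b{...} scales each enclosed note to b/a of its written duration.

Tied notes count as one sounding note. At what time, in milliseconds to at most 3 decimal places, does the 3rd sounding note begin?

1. 0.0ms @ 0 + 609.137ms (2)
2. 609.137ms @ 2 + 304.569ms (1)
3. 913.706ms @ 3 + 304.569ms (1)
4. 1218.274ms @ 4 + 609.137ms (2)

note 3 onset = 3b = 913.706ms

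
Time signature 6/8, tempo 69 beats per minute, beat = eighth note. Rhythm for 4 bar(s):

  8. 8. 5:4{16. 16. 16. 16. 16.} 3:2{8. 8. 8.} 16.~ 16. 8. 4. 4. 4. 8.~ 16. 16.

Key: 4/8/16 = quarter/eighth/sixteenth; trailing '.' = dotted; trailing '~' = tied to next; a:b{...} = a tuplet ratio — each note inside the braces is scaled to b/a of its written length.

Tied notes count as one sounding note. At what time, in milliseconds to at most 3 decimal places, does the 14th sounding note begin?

1. 0.0ms @ 0 + 1304.348ms (3/2)
2. 1304.348ms @ 3/2 + 1304.348ms (3/2)
3. 2608.696ms @ 3 + 521.739ms (3/5)
4. 3130.435ms @ 18/5 + 521.739ms (3/5)
5. 3652.174ms @ 21/5 + 521.739ms (3/5)
6. 4173.913ms @ 24/5 + 521.739ms (3/5)
7. 4695.652ms @ 27/5 + 521.739ms (3/5)
8. 5217.391ms @ 6 + 869.565ms (1)
9. 6086.957ms @ 7 + 869.565ms (1)
10. 6956.522ms @ 8 + 869.565ms (1)
11. 7826.087ms @ 9 + 1304.348ms (3/2)
12. 9130.435ms @ 21/2 + 1304.348ms (3/2)
13. 10434.783ms @ 12 + 2608.696ms (3)
14. 13043.478ms @ 15 + 2608.696ms (3)
15. 15652.174ms @ 18 + 2608.696ms (3)
16. 18260.87ms @ 21 + 1956.522ms (9/4)
17. 20217.391ms @ 93/4 + 652.174ms (3/4)

note 14 onset = 15b = 13043.478ms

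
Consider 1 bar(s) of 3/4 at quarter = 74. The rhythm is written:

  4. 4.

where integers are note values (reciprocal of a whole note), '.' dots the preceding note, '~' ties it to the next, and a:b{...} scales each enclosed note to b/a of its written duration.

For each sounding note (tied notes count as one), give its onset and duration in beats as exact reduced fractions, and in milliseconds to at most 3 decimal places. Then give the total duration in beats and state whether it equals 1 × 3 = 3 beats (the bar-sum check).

1) 0.0ms=0b +1216.216ms=3/2b
2) 1216.216ms=3/2b +1216.216ms=3/2b
Σ=3b of 3 (74bpm 3/4) — PASS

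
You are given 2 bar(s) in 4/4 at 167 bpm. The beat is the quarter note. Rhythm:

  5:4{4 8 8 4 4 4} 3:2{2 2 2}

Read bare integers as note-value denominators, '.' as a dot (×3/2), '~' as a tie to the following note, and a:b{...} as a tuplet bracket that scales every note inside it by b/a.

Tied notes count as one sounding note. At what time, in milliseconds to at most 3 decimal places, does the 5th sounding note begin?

note 5 onset = 12/5b = 862.275ms

1. 0.0ms @ 0 + 287.425ms (4/5)
2. 287.425ms @ 4/5 + 143.713ms (2/5)
3. 431.138ms @ 6/5 + 143.713ms (2/5)
4. 574.85ms @ 8/5 + 287.425ms (4/5)
5. 862.275ms @ 12/5 + 287.425ms (4/5)
6. 1149.701ms @ 16/5 + 287.425ms (4/5)
7. 1437.126ms @ 4 + 479.042ms (4/3)
8. 1916.168ms @ 16/3 + 479.042ms (4/3)
9. 2395.21ms @ 20/3 + 479.042ms (4/3)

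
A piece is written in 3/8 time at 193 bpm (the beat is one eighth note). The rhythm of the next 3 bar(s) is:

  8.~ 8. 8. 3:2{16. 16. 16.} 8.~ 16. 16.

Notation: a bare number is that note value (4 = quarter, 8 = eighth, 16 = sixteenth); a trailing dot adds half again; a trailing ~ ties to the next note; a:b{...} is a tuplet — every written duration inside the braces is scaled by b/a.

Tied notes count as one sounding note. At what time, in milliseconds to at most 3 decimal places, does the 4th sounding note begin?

1. 0.0ms @ 0 + 932.642ms (3)
2. 932.642ms @ 3 + 466.321ms (3/2)
3. 1398.964ms @ 9/2 + 155.44ms (1/2)
4. 1554.404ms @ 5 + 155.44ms (1/2)
5. 1709.845ms @ 11/2 + 155.44ms (1/2)
6. 1865.285ms @ 6 + 699.482ms (9/4)
7. 2564.767ms @ 33/4 + 233.161ms (3/4)

note 4 onset = 5b = 1554.404ms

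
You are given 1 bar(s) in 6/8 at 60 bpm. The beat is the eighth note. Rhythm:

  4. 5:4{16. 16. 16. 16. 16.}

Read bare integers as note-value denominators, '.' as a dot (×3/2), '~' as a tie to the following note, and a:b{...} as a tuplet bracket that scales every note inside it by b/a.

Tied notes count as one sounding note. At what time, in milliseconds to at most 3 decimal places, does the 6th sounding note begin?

note 6 onset = 27/5b = 5400.0ms

1. 0.0ms @ 0 + 3000.0ms (3)
2. 3000.0ms @ 3 + 600.0ms (3/5)
3. 3600.0ms @ 18/5 + 600.0ms (3/5)
4. 4200.0ms @ 21/5 + 600.0ms (3/5)
5. 4800.0ms @ 24/5 + 600.0ms (3/5)
6. 5400.0ms @ 27/5 + 600.0ms (3/5)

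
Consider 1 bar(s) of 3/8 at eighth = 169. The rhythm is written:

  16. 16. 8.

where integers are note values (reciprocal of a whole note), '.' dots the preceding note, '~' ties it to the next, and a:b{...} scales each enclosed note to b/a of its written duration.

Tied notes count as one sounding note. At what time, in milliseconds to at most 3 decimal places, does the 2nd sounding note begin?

note 2 onset = 3/4b = 266.272ms

1. 0.0ms @ 0 + 266.272ms (3/4)
2. 266.272ms @ 3/4 + 266.272ms (3/4)
3. 532.544ms @ 3/2 + 532.544ms (3/2)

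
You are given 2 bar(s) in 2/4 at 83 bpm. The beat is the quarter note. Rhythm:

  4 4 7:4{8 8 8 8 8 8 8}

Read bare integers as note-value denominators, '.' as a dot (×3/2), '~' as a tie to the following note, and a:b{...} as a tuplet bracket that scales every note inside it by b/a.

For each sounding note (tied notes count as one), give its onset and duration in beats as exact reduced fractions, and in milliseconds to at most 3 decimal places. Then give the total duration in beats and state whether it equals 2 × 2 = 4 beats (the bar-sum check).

1) 0.0ms=0b +722.892ms=1b
2) 722.892ms=1b +722.892ms=1b
3) 1445.783ms=2b +206.54ms=2/7b
4) 1652.324ms=16/7b +206.54ms=2/7b
5) 1858.864ms=18/7b +206.54ms=2/7b
6) 2065.404ms=20/7b +206.54ms=2/7b
7) 2271.945ms=22/7b +206.54ms=2/7b
8) 2478.485ms=24/7b +206.54ms=2/7b
9) 2685.026ms=26/7b +206.54ms=2/7b
Σ=4b of 4 (83bpm 2/4) — PASS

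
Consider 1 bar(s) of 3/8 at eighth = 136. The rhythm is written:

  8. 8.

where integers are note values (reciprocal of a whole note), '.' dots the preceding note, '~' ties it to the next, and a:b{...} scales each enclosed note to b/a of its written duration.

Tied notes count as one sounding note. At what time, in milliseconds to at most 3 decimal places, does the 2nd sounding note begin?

1. 0.0ms @ 0 + 661.765ms (3/2)
2. 661.765ms @ 3/2 + 661.765ms (3/2)

note 2 onset = 3/2b = 661.765ms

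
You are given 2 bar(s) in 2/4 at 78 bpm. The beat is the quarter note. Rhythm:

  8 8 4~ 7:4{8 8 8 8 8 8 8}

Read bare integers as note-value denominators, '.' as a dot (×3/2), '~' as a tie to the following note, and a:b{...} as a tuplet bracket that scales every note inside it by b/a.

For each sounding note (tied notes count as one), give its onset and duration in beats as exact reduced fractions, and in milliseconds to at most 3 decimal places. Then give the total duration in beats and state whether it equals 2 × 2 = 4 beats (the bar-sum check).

1) 0.0ms=0b +384.615ms=1/2b
2) 384.615ms=1/2b +384.615ms=1/2b
3) 769.231ms=1b +989.011ms=9/7b
4) 1758.242ms=16/7b +219.78ms=2/7b
5) 1978.022ms=18/7b +219.78ms=2/7b
6) 2197.802ms=20/7b +219.78ms=2/7b
7) 2417.582ms=22/7b +219.78ms=2/7b
8) 2637.363ms=24/7b +219.78ms=2/7b
9) 2857.143ms=26/7b +219.78ms=2/7b
Σ=4b of 4 (78bpm 2/4) — PASS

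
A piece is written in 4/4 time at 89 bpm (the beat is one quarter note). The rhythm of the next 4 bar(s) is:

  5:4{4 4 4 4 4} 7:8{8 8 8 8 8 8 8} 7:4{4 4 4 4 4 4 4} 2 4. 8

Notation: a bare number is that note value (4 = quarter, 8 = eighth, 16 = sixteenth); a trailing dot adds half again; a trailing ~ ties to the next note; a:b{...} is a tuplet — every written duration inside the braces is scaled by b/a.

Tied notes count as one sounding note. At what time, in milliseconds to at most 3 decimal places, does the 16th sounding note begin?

note 16 onset = 68/7b = 6548.957ms

1. 0.0ms @ 0 + 539.326ms (4/5)
2. 539.326ms @ 4/5 + 539.326ms (4/5)
3. 1078.652ms @ 8/5 + 539.326ms (4/5)
4. 1617.978ms @ 12/5 + 539.326ms (4/5)
5. 2157.303ms @ 16/5 + 539.326ms (4/5)
6. 2696.629ms @ 4 + 385.233ms (4/7)
7. 3081.862ms @ 32/7 + 385.233ms (4/7)
8. 3467.095ms @ 36/7 + 385.233ms (4/7)
9. 3852.327ms @ 40/7 + 385.233ms (4/7)
10. 4237.56ms @ 44/7 + 385.233ms (4/7)
11. 4622.793ms @ 48/7 + 385.233ms (4/7)
12. 5008.026ms @ 52/7 + 385.233ms (4/7)
13. 5393.258ms @ 8 + 385.233ms (4/7)
14. 5778.491ms @ 60/7 + 385.233ms (4/7)
15. 6163.724ms @ 64/7 + 385.233ms (4/7)
16. 6548.957ms @ 68/7 + 385.233ms (4/7)
17. 6934.189ms @ 72/7 + 385.233ms (4/7)
18. 7319.422ms @ 76/7 + 385.233ms (4/7)
19. 7704.655ms @ 80/7 + 385.233ms (4/7)
20. 8089.888ms @ 12 + 1348.315ms (2)
21. 9438.202ms @ 14 + 1011.236ms (3/2)
22. 10449.438ms @ 31/2 + 337.079ms (1/2)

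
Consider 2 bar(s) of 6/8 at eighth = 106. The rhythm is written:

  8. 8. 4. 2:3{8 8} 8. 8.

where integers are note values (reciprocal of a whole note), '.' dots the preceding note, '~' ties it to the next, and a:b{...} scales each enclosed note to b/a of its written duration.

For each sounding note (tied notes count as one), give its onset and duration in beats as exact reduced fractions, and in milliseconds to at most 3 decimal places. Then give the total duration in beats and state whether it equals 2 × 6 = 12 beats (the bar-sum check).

1) 0.0ms=0b +849.057ms=3/2b
2) 849.057ms=3/2b +849.057ms=3/2b
3) 1698.113ms=3b +1698.113ms=3b
4) 3396.226ms=6b +849.057ms=3/2b
5) 4245.283ms=15/2b +849.057ms=3/2b
6) 5094.34ms=9b +849.057ms=3/2b
7) 5943.396ms=21/2b +849.057ms=3/2b
Σ=12b of 12 (106bpm 6/8) — PASS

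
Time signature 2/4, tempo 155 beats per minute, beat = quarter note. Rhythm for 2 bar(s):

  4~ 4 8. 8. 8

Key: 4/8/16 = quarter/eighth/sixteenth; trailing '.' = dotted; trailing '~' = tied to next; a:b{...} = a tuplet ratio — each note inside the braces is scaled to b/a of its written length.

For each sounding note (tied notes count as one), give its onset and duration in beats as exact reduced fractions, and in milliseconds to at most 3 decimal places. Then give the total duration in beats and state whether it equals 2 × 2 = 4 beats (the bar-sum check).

1) 0.0ms=0b +774.194ms=2b
2) 774.194ms=2b +290.323ms=3/4b
3) 1064.516ms=11/4b +290.323ms=3/4b
4) 1354.839ms=7/2b +193.548ms=1/2b
Σ=4b of 4 (155bpm 2/4) — PASS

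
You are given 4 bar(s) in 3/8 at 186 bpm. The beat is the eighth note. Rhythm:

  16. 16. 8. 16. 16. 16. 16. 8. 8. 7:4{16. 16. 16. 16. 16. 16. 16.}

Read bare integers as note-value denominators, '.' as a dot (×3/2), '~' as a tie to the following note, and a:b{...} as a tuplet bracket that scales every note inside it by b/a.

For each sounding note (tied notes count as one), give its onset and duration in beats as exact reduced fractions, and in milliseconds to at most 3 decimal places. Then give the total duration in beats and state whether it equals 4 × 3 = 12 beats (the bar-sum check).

1) 0.0ms=0b +241.935ms=3/4b
2) 241.935ms=3/4b +241.935ms=3/4b
3) 483.871ms=3/2b +483.871ms=3/2b
4) 967.742ms=3b +241.935ms=3/4b
5) 1209.677ms=15/4b +241.935ms=3/4b
6) 1451.613ms=9/2b +241.935ms=3/4b
7) 1693.548ms=21/4b +241.935ms=3/4b
8) 1935.484ms=6b +483.871ms=3/2b
9) 2419.355ms=15/2b +483.871ms=3/2b
10) 2903.226ms=9b +138.249ms=3/7b
11) 3041.475ms=66/7b +138.249ms=3/7b
12) 3179.724ms=69/7b +138.249ms=3/7b
13) 3317.972ms=72/7b +138.249ms=3/7b
14) 3456.221ms=75/7b +138.249ms=3/7b
15) 3594.47ms=78/7b +138.249ms=3/7b
16) 3732.719ms=81/7b +138.249ms=3/7b
Σ=12b of 12 (186bpm 3/8) — PASS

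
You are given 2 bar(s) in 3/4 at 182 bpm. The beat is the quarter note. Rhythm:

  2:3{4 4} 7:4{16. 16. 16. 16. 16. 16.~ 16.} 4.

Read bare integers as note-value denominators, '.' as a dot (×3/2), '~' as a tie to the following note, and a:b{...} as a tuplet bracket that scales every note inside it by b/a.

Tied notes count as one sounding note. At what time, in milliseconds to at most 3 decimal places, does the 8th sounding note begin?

1. 0.0ms @ 0 + 494.505ms (3/2)
2. 494.505ms @ 3/2 + 494.505ms (3/2)
3. 989.011ms @ 3 + 70.644ms (3/14)
4. 1059.655ms @ 45/14 + 70.644ms (3/14)
5. 1130.298ms @ 24/7 + 70.644ms (3/14)
6. 1200.942ms @ 51/14 + 70.644ms (3/14)
7. 1271.586ms @ 27/7 + 70.644ms (3/14)
8. 1342.229ms @ 57/14 + 141.287ms (3/7)
9. 1483.516ms @ 9/2 + 494.505ms (3/2)

note 8 onset = 57/14b = 1342.229ms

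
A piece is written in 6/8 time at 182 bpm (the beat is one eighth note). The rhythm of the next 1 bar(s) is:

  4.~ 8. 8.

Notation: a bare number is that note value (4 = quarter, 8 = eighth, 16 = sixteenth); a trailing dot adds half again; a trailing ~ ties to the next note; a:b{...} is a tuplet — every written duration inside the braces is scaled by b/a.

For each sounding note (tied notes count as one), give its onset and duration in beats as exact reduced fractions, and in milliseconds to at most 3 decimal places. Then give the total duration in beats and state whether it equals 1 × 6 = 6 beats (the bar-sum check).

1) 0.0ms=0b +1483.516ms=9/2b
2) 1483.516ms=9/2b +494.505ms=3/2b
Σ=6b of 6 (182bpm 6/8) — PASS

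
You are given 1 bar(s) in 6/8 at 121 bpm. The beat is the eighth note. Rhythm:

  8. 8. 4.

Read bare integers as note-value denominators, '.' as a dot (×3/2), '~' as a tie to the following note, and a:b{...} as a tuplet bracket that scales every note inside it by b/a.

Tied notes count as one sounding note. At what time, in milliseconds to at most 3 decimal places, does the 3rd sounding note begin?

note 3 onset = 3b = 1487.603ms

1. 0.0ms @ 0 + 743.802ms (3/2)
2. 743.802ms @ 3/2 + 743.802ms (3/2)
3. 1487.603ms @ 3 + 1487.603ms (3)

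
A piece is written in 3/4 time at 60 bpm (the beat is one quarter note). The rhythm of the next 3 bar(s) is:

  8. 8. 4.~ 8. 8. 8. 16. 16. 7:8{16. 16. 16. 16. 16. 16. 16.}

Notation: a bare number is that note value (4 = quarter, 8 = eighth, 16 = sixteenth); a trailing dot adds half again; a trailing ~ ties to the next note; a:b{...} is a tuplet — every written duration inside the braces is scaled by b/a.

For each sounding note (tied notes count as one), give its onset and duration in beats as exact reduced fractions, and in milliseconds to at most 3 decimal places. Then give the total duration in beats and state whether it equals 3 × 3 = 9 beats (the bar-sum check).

1) 0.0ms=0b +750.0ms=3/4b
2) 750.0ms=3/4b +750.0ms=3/4b
3) 1500.0ms=3/2b +2250.0ms=9/4b
4) 3750.0ms=15/4b +750.0ms=3/4b
5) 4500.0ms=9/2b +750.0ms=3/4b
6) 5250.0ms=21/4b +375.0ms=3/8b
7) 5625.0ms=45/8b +375.0ms=3/8b
8) 6000.0ms=6b +428.571ms=3/7b
9) 6428.571ms=45/7b +428.571ms=3/7b
10) 6857.143ms=48/7b +428.571ms=3/7b
11) 7285.714ms=51/7b +428.571ms=3/7b
12) 7714.286ms=54/7b +428.571ms=3/7b
13) 8142.857ms=57/7b +428.571ms=3/7b
14) 8571.429ms=60/7b +428.571ms=3/7b
Σ=9b of 9 (60bpm 3/4) — PASS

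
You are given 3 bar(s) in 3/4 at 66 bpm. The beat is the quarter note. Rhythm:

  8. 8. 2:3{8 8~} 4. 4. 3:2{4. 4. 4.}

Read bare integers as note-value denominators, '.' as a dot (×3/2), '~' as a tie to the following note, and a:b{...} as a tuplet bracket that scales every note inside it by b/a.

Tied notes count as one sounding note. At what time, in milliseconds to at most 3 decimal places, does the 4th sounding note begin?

1. 0.0ms @ 0 + 681.818ms (3/4)
2. 681.818ms @ 3/4 + 681.818ms (3/4)
3. 1363.636ms @ 3/2 + 681.818ms (3/4)
4. 2045.455ms @ 9/4 + 2045.455ms (9/4)
5. 4090.909ms @ 9/2 + 1363.636ms (3/2)
6. 5454.545ms @ 6 + 909.091ms (1)
7. 6363.636ms @ 7 + 909.091ms (1)
8. 7272.727ms @ 8 + 909.091ms (1)

note 4 onset = 9/4b = 2045.455ms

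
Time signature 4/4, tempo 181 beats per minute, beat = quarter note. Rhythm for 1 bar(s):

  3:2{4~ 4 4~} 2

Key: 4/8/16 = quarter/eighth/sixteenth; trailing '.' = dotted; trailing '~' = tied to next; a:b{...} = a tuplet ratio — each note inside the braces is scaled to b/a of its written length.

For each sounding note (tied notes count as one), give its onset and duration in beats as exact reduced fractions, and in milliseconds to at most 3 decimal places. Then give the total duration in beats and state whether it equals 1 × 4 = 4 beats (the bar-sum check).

1) 0.0ms=0b +441.989ms=4/3b
2) 441.989ms=4/3b +883.978ms=8/3b
Σ=4b of 4 (181bpm 4/4) — PASS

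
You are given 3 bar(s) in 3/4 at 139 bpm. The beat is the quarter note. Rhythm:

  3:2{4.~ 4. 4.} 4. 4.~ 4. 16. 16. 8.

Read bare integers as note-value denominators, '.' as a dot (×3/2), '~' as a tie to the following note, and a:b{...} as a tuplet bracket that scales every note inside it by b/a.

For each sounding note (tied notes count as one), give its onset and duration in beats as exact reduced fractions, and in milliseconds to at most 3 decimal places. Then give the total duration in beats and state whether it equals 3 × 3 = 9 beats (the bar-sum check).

1) 0.0ms=0b +863.309ms=2b
2) 863.309ms=2b +431.655ms=1b
3) 1294.964ms=3b +647.482ms=3/2b
4) 1942.446ms=9/2b +1294.964ms=3b
5) 3237.41ms=15/2b +161.871ms=3/8b
6) 3399.281ms=63/8b +161.871ms=3/8b
7) 3561.151ms=33/4b +323.741ms=3/4b
Σ=9b of 9 (139bpm 3/4) — PASS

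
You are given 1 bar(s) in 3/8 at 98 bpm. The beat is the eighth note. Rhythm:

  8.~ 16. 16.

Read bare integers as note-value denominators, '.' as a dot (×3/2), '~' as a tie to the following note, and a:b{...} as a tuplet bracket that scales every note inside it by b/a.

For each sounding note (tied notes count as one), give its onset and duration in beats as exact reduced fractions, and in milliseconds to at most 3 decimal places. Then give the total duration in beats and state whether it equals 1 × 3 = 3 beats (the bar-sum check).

1) 0.0ms=0b +1377.551ms=9/4b
2) 1377.551ms=9/4b +459.184ms=3/4b
Σ=3b of 3 (98bpm 3/8) — PASS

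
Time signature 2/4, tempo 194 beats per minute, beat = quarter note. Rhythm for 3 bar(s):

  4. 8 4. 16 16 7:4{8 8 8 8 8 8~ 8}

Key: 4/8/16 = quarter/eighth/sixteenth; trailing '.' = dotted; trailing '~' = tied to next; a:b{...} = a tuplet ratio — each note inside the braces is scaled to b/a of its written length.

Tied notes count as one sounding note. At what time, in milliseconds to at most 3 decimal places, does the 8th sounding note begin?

1. 0.0ms @ 0 + 463.918ms (3/2)
2. 463.918ms @ 3/2 + 154.639ms (1/2)
3. 618.557ms @ 2 + 463.918ms (3/2)
4. 1082.474ms @ 7/2 + 77.32ms (1/4)
5. 1159.794ms @ 15/4 + 77.32ms (1/4)
6. 1237.113ms @ 4 + 88.365ms (2/7)
7. 1325.479ms @ 30/7 + 88.365ms (2/7)
8. 1413.844ms @ 32/7 + 88.365ms (2/7)
9. 1502.209ms @ 34/7 + 88.365ms (2/7)
10. 1590.574ms @ 36/7 + 88.365ms (2/7)
11. 1678.94ms @ 38/7 + 176.73ms (4/7)

note 8 onset = 32/7b = 1413.844ms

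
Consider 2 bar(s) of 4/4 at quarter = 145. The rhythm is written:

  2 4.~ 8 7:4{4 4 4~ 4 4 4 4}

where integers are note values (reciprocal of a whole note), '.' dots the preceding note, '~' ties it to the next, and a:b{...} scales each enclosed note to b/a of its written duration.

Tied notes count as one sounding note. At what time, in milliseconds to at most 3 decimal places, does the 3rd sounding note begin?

note 3 onset = 4b = 1655.172ms

1. 0.0ms @ 0 + 827.586ms (2)
2. 827.586ms @ 2 + 827.586ms (2)
3. 1655.172ms @ 4 + 236.453ms (4/7)
4. 1891.626ms @ 32/7 + 236.453ms (4/7)
5. 2128.079ms @ 36/7 + 472.906ms (8/7)
6. 2600.985ms @ 44/7 + 236.453ms (4/7)
7. 2837.438ms @ 48/7 + 236.453ms (4/7)
8. 3073.892ms @ 52/7 + 236.453ms (4/7)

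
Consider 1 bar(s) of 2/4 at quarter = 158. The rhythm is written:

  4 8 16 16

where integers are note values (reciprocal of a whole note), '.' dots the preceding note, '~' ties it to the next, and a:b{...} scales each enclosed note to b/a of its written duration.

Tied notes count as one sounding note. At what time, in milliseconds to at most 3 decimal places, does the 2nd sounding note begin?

note 2 onset = 1b = 379.747ms

1. 0.0ms @ 0 + 379.747ms (1)
2. 379.747ms @ 1 + 189.873ms (1/2)
3. 569.62ms @ 3/2 + 94.937ms (1/4)
4. 664.557ms @ 7/4 + 94.937ms (1/4)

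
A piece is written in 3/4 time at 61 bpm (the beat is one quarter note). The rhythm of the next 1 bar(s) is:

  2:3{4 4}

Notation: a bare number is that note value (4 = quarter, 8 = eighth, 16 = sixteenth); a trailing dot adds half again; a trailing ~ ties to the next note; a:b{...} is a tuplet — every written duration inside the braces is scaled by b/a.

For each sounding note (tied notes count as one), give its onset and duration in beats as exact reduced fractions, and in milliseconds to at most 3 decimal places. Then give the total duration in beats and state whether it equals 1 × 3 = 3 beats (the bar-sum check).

1) 0.0ms=0b +1475.41ms=3/2b
2) 1475.41ms=3/2b +1475.41ms=3/2b
Σ=3b of 3 (61bpm 3/4) — PASS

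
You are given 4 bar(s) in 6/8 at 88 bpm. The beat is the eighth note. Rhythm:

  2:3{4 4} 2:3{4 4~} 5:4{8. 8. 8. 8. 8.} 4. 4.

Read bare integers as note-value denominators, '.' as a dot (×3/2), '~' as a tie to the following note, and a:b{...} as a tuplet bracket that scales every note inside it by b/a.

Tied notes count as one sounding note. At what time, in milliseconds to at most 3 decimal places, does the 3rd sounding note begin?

1. 0.0ms @ 0 + 2045.455ms (3)
2. 2045.455ms @ 3 + 2045.455ms (3)
3. 4090.909ms @ 6 + 2045.455ms (3)
4. 6136.364ms @ 9 + 2863.636ms (21/5)
5. 9000.0ms @ 66/5 + 818.182ms (6/5)
6. 9818.182ms @ 72/5 + 818.182ms (6/5)
7. 10636.364ms @ 78/5 + 818.182ms (6/5)
8. 11454.545ms @ 84/5 + 818.182ms (6/5)
9. 12272.727ms @ 18 + 2045.455ms (3)
10. 14318.182ms @ 21 + 2045.455ms (3)

note 3 onset = 6b = 4090.909ms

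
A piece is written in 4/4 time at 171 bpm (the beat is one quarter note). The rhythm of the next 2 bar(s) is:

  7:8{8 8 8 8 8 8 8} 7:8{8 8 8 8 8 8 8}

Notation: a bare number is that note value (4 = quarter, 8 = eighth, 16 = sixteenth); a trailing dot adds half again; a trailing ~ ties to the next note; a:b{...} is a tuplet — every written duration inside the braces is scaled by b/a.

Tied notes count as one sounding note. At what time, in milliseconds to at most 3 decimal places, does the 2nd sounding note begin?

note 2 onset = 4/7b = 200.501ms

1. 0.0ms @ 0 + 200.501ms (4/7)
2. 200.501ms @ 4/7 + 200.501ms (4/7)
3. 401.003ms @ 8/7 + 200.501ms (4/7)
4. 601.504ms @ 12/7 + 200.501ms (4/7)
5. 802.005ms @ 16/7 + 200.501ms (4/7)
6. 1002.506ms @ 20/7 + 200.501ms (4/7)
7. 1203.008ms @ 24/7 + 200.501ms (4/7)
8. 1403.509ms @ 4 + 200.501ms (4/7)
9. 1604.01ms @ 32/7 + 200.501ms (4/7)
10. 1804.511ms @ 36/7 + 200.501ms (4/7)
11. 2005.013ms @ 40/7 + 200.501ms (4/7)
12. 2205.514ms @ 44/7 + 200.501ms (4/7)
13. 2406.015ms @ 48/7 + 200.501ms (4/7)
14. 2606.516ms @ 52/7 + 200.501ms (4/7)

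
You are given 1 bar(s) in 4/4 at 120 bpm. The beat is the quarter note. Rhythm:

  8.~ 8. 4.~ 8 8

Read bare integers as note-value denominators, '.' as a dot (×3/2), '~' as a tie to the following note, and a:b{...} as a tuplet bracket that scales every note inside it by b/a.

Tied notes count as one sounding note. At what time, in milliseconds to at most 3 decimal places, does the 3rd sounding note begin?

1. 0.0ms @ 0 + 750.0ms (3/2)
2. 750.0ms @ 3/2 + 1000.0ms (2)
3. 1750.0ms @ 7/2 + 250.0ms (1/2)

note 3 onset = 7/2b = 1750.0ms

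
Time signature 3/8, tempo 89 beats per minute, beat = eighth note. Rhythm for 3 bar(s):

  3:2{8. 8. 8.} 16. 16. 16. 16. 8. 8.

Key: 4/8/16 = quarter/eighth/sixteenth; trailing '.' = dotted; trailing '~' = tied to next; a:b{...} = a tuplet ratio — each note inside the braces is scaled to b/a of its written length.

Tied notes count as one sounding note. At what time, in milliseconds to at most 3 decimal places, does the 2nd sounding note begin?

1. 0.0ms @ 0 + 674.157ms (1)
2. 674.157ms @ 1 + 674.157ms (1)
3. 1348.315ms @ 2 + 674.157ms (1)
4. 2022.472ms @ 3 + 505.618ms (3/4)
5. 2528.09ms @ 15/4 + 505.618ms (3/4)
6. 3033.708ms @ 9/2 + 505.618ms (3/4)
7. 3539.326ms @ 21/4 + 505.618ms (3/4)
8. 4044.944ms @ 6 + 1011.236ms (3/2)
9. 5056.18ms @ 15/2 + 1011.236ms (3/2)

note 2 onset = 1b = 674.157ms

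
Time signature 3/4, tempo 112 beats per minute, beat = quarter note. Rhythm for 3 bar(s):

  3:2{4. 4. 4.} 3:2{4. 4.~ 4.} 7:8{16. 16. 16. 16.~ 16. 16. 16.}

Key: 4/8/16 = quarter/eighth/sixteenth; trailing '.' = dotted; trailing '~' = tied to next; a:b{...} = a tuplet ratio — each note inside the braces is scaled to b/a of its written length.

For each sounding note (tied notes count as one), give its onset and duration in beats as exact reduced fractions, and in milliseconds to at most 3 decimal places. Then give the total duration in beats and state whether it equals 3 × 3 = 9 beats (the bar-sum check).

1) 0.0ms=0b +535.714ms=1b
2) 535.714ms=1b +535.714ms=1b
3) 1071.429ms=2b +535.714ms=1b
4) 1607.143ms=3b +535.714ms=1b
5) 2142.857ms=4b +1071.429ms=2b
6) 3214.286ms=6b +229.592ms=3/7b
7) 3443.878ms=45/7b +229.592ms=3/7b
8) 3673.469ms=48/7b +229.592ms=3/7b
9) 3903.061ms=51/7b +459.184ms=6/7b
10) 4362.245ms=57/7b +229.592ms=3/7b
11) 4591.837ms=60/7b +229.592ms=3/7b
Σ=9b of 9 (112bpm 3/4) — PASS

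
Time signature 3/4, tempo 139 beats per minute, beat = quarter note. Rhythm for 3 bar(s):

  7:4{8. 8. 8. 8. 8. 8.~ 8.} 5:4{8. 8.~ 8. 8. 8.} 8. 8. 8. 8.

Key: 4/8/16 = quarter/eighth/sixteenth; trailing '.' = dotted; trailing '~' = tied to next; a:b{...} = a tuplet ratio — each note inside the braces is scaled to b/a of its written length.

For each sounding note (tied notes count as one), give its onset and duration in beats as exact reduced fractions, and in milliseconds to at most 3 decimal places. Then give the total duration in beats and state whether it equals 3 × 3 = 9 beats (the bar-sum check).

1) 0.0ms=0b +184.995ms=3/7b
2) 184.995ms=3/7b +184.995ms=3/7b
3) 369.99ms=6/7b +184.995ms=3/7b
4) 554.985ms=9/7b +184.995ms=3/7b
5) 739.979ms=12/7b +184.995ms=3/7b
6) 924.974ms=15/7b +369.99ms=6/7b
7) 1294.964ms=3b +258.993ms=3/5b
8) 1553.957ms=18/5b +517.986ms=6/5b
9) 2071.942ms=24/5b +258.993ms=3/5b
10) 2330.935ms=27/5b +258.993ms=3/5b
11) 2589.928ms=6b +323.741ms=3/4b
12) 2913.669ms=27/4b +323.741ms=3/4b
13) 3237.41ms=15/2b +323.741ms=3/4b
14) 3561.151ms=33/4b +323.741ms=3/4b
Σ=9b of 9 (139bpm 3/4) — PASS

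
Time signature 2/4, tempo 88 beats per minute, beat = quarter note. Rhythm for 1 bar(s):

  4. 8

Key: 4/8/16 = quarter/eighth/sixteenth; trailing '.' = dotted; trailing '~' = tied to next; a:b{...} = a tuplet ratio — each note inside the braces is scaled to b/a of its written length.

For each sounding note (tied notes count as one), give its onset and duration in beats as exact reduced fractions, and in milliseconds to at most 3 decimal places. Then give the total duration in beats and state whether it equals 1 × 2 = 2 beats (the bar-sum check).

1) 0.0ms=0b +1022.727ms=3/2b
2) 1022.727ms=3/2b +340.909ms=1/2b
Σ=2b of 2 (88bpm 2/4) — PASS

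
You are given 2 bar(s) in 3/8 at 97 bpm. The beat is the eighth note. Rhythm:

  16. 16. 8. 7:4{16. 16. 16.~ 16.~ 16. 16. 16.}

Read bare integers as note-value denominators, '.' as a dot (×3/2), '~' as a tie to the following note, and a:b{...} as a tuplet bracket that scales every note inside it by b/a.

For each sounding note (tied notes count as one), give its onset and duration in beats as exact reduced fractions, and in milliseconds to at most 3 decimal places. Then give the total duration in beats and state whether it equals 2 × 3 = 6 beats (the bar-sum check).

1) 0.0ms=0b +463.918ms=3/4b
2) 463.918ms=3/4b +463.918ms=3/4b
3) 927.835ms=3/2b +927.835ms=3/2b
4) 1855.67ms=3b +265.096ms=3/7b
5) 2120.766ms=24/7b +265.096ms=3/7b
6) 2385.862ms=27/7b +795.287ms=9/7b
7) 3181.149ms=36/7b +265.096ms=3/7b
8) 3446.244ms=39/7b +265.096ms=3/7b
Σ=6b of 6 (97bpm 3/8) — PASS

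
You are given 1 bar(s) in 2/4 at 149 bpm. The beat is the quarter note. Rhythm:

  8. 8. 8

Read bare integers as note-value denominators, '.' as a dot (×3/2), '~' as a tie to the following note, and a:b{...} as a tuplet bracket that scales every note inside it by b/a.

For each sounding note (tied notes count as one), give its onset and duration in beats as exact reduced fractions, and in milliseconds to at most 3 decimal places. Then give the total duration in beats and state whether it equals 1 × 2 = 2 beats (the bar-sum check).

1) 0.0ms=0b +302.013ms=3/4b
2) 302.013ms=3/4b +302.013ms=3/4b
3) 604.027ms=3/2b +201.342ms=1/2b
Σ=2b of 2 (149bpm 2/4) — PASS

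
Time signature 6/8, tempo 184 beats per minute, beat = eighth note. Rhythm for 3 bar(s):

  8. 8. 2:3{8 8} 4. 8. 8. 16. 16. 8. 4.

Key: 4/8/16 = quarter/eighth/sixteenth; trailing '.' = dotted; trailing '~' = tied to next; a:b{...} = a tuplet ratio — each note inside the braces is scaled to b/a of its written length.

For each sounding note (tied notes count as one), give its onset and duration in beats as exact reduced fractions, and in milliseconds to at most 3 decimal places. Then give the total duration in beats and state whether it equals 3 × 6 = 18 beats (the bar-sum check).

1) 0.0ms=0b +489.13ms=3/2b
2) 489.13ms=3/2b +489.13ms=3/2b
3) 978.261ms=3b +489.13ms=3/2b
4) 1467.391ms=9/2b +489.13ms=3/2b
5) 1956.522ms=6b +978.261ms=3b
6) 2934.783ms=9b +489.13ms=3/2b
7) 3423.913ms=21/2b +489.13ms=3/2b
8) 3913.043ms=12b +244.565ms=3/4b
9) 4157.609ms=51/4b +244.565ms=3/4b
10) 4402.174ms=27/2b +489.13ms=3/2b
11) 4891.304ms=15b +978.261ms=3b
Σ=18b of 18 (184bpm 6/8) — PASS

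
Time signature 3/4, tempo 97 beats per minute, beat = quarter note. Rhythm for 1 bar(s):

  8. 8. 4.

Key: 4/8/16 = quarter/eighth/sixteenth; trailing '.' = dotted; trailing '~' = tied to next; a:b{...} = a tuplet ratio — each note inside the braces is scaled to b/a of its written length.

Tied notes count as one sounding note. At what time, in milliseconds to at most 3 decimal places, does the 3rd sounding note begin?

note 3 onset = 3/2b = 927.835ms

1. 0.0ms @ 0 + 463.918ms (3/4)
2. 463.918ms @ 3/4 + 463.918ms (3/4)
3. 927.835ms @ 3/2 + 927.835ms (3/2)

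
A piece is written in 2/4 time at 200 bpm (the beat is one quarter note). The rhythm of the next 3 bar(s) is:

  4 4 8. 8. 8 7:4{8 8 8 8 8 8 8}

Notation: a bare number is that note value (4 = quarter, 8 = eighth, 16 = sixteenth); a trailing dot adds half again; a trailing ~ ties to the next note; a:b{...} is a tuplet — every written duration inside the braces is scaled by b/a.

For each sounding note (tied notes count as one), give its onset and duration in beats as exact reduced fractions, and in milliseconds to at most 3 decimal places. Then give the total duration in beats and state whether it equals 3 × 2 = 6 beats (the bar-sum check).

1) 0.0ms=0b +300.0ms=1b
2) 300.0ms=1b +300.0ms=1b
3) 600.0ms=2b +225.0ms=3/4b
4) 825.0ms=11/4b +225.0ms=3/4b
5) 1050.0ms=7/2b +150.0ms=1/2b
6) 1200.0ms=4b +85.714ms=2/7b
7) 1285.714ms=30/7b +85.714ms=2/7b
8) 1371.429ms=32/7b +85.714ms=2/7b
9) 1457.143ms=34/7b +85.714ms=2/7b
10) 1542.857ms=36/7b +85.714ms=2/7b
11) 1628.571ms=38/7b +85.714ms=2/7b
12) 1714.286ms=40/7b +85.714ms=2/7b
Σ=6b of 6 (200bpm 2/4) — PASS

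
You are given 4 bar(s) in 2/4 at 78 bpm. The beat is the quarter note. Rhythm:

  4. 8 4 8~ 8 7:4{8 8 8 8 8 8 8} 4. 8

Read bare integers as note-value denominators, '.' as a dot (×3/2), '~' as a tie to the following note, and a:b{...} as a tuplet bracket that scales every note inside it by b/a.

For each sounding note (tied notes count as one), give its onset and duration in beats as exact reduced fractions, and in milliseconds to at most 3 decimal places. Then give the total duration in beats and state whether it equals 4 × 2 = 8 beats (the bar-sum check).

1) 0.0ms=0b +1153.846ms=3/2b
2) 1153.846ms=3/2b +384.615ms=1/2b
3) 1538.462ms=2b +769.231ms=1b
4) 2307.692ms=3b +769.231ms=1b
5) 3076.923ms=4b +219.78ms=2/7b
6) 3296.703ms=30/7b +219.78ms=2/7b
7) 3516.484ms=32/7b +219.78ms=2/7b
8) 3736.264ms=34/7b +219.78ms=2/7b
9) 3956.044ms=36/7b +219.78ms=2/7b
10) 4175.824ms=38/7b +219.78ms=2/7b
11) 4395.604ms=40/7b +219.78ms=2/7b
12) 4615.385ms=6b +1153.846ms=3/2b
13) 5769.231ms=15/2b +384.615ms=1/2b
Σ=8b of 8 (78bpm 2/4) — PASS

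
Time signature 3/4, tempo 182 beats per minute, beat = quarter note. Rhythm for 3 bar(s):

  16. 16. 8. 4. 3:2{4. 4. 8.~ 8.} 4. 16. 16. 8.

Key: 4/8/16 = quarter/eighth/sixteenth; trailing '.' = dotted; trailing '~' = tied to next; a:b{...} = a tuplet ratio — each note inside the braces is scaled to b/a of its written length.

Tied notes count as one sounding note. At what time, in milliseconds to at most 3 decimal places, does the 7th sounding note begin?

1. 0.0ms @ 0 + 123.626ms (3/8)
2. 123.626ms @ 3/8 + 123.626ms (3/8)
3. 247.253ms @ 3/4 + 247.253ms (3/4)
4. 494.505ms @ 3/2 + 494.505ms (3/2)
5. 989.011ms @ 3 + 329.67ms (1)
6. 1318.681ms @ 4 + 329.67ms (1)
7. 1648.352ms @ 5 + 329.67ms (1)
8. 1978.022ms @ 6 + 494.505ms (3/2)
9. 2472.527ms @ 15/2 + 123.626ms (3/8)
10. 2596.154ms @ 63/8 + 123.626ms (3/8)
11. 2719.78ms @ 33/4 + 247.253ms (3/4)

note 7 onset = 5b = 1648.352ms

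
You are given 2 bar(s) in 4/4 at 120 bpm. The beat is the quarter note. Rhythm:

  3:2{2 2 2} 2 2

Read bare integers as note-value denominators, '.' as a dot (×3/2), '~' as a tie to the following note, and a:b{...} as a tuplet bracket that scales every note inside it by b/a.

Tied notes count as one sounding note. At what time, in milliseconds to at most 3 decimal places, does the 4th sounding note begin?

note 4 onset = 4b = 2000.0ms

1. 0.0ms @ 0 + 666.667ms (4/3)
2. 666.667ms @ 4/3 + 666.667ms (4/3)
3. 1333.333ms @ 8/3 + 666.667ms (4/3)
4. 2000.0ms @ 4 + 1000.0ms (2)
5. 3000.0ms @ 6 + 1000.0ms (2)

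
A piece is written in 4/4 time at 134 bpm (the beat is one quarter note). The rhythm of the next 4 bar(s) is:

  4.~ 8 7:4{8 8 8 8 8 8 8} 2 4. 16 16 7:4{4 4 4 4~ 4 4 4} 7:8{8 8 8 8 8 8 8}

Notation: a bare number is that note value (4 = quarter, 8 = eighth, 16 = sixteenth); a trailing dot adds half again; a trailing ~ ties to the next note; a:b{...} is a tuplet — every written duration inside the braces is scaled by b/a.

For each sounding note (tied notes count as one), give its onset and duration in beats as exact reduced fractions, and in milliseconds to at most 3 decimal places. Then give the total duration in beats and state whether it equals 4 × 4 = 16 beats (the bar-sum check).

1) 0.0ms=0b +895.522ms=2b
2) 895.522ms=2b +127.932ms=2/7b
3) 1023.454ms=16/7b +127.932ms=2/7b
4) 1151.386ms=18/7b +127.932ms=2/7b
5) 1279.318ms=20/7b +127.932ms=2/7b
6) 1407.249ms=22/7b +127.932ms=2/7b
7) 1535.181ms=24/7b +127.932ms=2/7b
8) 1663.113ms=26/7b +127.932ms=2/7b
9) 1791.045ms=4b +895.522ms=2b
10) 2686.567ms=6b +671.642ms=3/2b
11) 3358.209ms=15/2b +111.94ms=1/4b
12) 3470.149ms=31/4b +111.94ms=1/4b
13) 3582.09ms=8b +255.864ms=4/7b
14) 3837.953ms=60/7b +255.864ms=4/7b
15) 4093.817ms=64/7b +255.864ms=4/7b
16) 4349.68ms=68/7b +511.727ms=8/7b
17) 4861.407ms=76/7b +255.864ms=4/7b
18) 5117.271ms=80/7b +255.864ms=4/7b
19) 5373.134ms=12b +255.864ms=4/7b
20) 5628.998ms=88/7b +255.864ms=4/7b
21) 5884.861ms=92/7b +255.864ms=4/7b
22) 6140.725ms=96/7b +255.864ms=4/7b
23) 6396.588ms=100/7b +255.864ms=4/7b
24) 6652.452ms=104/7b +255.864ms=4/7b
25) 6908.316ms=108/7b +255.864ms=4/7b
Σ=16b of 16 (134bpm 4/4) — PASS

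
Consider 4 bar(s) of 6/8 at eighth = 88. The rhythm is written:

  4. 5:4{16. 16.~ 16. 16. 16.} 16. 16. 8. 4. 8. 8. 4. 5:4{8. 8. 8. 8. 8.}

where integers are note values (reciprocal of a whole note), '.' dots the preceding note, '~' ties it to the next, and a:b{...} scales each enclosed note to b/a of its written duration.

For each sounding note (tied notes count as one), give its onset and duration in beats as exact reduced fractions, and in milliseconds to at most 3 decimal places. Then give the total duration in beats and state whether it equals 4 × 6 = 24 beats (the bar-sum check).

1) 0.0ms=0b +2045.455ms=3b
2) 2045.455ms=3b +409.091ms=3/5b
3) 2454.545ms=18/5b +818.182ms=6/5b
4) 3272.727ms=24/5b +409.091ms=3/5b
5) 3681.818ms=27/5b +409.091ms=3/5b
6) 4090.909ms=6b +511.364ms=3/4b
7) 4602.273ms=27/4b +511.364ms=3/4b
8) 5113.636ms=15/2b +1022.727ms=3/2b
9) 6136.364ms=9b +2045.455ms=3b
10) 8181.818ms=12b +1022.727ms=3/2b
11) 9204.545ms=27/2b +1022.727ms=3/2b
12) 10227.273ms=15b +2045.455ms=3b
13) 12272.727ms=18b +818.182ms=6/5b
14) 13090.909ms=96/5b +818.182ms=6/5b
15) 13909.091ms=102/5b +818.182ms=6/5b
16) 14727.273ms=108/5b +818.182ms=6/5b
17) 15545.455ms=114/5b +818.182ms=6/5b
Σ=24b of 24 (88bpm 6/8) — PASS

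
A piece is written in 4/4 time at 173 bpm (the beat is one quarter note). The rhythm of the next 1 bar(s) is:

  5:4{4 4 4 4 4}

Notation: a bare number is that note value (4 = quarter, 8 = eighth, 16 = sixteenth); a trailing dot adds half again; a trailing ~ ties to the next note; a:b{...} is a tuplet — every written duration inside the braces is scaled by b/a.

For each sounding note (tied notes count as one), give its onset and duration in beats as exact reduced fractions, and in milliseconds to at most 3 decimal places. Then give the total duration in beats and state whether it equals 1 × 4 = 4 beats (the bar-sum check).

1) 0.0ms=0b +277.457ms=4/5b
2) 277.457ms=4/5b +277.457ms=4/5b
3) 554.913ms=8/5b +277.457ms=4/5b
4) 832.37ms=12/5b +277.457ms=4/5b
5) 1109.827ms=16/5b +277.457ms=4/5b
Σ=4b of 4 (173bpm 4/4) — PASS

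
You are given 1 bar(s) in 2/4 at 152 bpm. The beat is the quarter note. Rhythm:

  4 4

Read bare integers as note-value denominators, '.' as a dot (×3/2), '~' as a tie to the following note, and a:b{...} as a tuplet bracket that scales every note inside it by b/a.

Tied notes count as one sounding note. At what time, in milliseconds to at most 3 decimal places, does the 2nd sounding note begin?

1. 0.0ms @ 0 + 394.737ms (1)
2. 394.737ms @ 1 + 394.737ms (1)

note 2 onset = 1b = 394.737ms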